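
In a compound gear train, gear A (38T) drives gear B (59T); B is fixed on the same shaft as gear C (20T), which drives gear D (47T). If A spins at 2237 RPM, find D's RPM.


Stage 1: RPM_B = RPM_A × t_A/t_B = 2237 × 38/59 = 85006/59 ≈ 1440.78
B and C share a shaft → RPM_C = RPM_B
Stage 2: RPM_D = RPM_C × t_C/t_D = RPM_A × (t_A×t_C)/(t_B×t_D)
Overall ratio = (38×20)/(59×47) = 760/2773
RPM_D = 2237 × 760/2773 = 1700120/2773
≈ 613.10 RPM

613.10 RPM


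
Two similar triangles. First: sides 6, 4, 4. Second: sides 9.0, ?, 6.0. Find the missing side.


Scale factor = 9.0/6 = 1.5
Missing side = 4 × 1.5
= 6.0

6.0


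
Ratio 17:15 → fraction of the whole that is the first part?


Total parts = 17 + 15 = 32
First part: 17/32 = 17/32
= 17/32

17/32


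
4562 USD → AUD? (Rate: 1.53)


Amount × rate = 4562 × 1.53
= 6979.86 AUD

6979.86 AUD


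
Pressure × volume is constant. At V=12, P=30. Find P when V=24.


Inverse proportion: x × y = constant
k = 12 × 30 = 360
y₂ = k / 24 = 360 / 24
= 15.00

15.00


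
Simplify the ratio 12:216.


GCD(12, 216) = 12
12/12 : 216/12
= 1:18

1:18


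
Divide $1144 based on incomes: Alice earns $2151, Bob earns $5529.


Total income = 2151 + 5529 = $7680
Alice: $1144 × 2151/7680 = $320.41
Bob: $1144 × 5529/7680 = $823.59
= Alice: $320.41, Bob: $823.59

Alice: $320.41, Bob: $823.59


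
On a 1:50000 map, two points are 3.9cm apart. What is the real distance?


Real distance = map distance × scale
= 3.9cm × 50000
= 195000 cm = 1950.0 m
= 1.950 km

1.950 km


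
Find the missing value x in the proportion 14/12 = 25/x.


Cross multiply: 14 × x = 12 × 25
14x = 300
x = 300 / 14
= 21.43

21.43


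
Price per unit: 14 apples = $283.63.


Unit rate = total / quantity
= 283.63 / 14
= $20.26 per unit

$20.26 per unit


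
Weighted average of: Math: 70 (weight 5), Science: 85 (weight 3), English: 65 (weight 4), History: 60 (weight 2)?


Numerator = 70×5 + 85×3 + 65×4 + 60×2
= 350 + 255 + 260 + 120
= 985
Total weight = 14
Weighted avg = 985/14
= 70.36

70.36


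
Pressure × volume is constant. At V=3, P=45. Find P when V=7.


Inverse proportion: x × y = constant
k = 3 × 45 = 135
y₂ = k / 7 = 135 / 7
= 19.29

19.29


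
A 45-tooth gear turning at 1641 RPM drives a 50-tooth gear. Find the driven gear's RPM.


Gear ratio = 45:50 = 9:10
RPM_B = RPM_A × (teeth_A / teeth_B)
= 1641 × (45/50)
= 1476.9 RPM

1476.9 RPM


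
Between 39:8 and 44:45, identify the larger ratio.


39/8 = 4.8750
44/45 = 0.9778
4.8750 > 0.9778, so 39:8 is greater
= 39:8

39:8


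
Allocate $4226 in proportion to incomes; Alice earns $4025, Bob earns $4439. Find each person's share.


Total income = 4025 + 4439 = $8464
Alice: $4226 × 4025/8464 = $2009.65
Bob: $4226 × 4439/8464 = $2216.35
= Alice: $2009.65, Bob: $2216.35

Alice: $2009.65, Bob: $2216.35


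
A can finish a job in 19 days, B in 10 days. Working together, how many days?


Rate of A = 1/19 per day
Rate of B = 1/10 per day
Combined rate = 1/19 + 1/10 = 29/190 ≈ 0.1526 per day
Days = 1 / combined rate = 190/29
≈ 6.55 days

6.55 days


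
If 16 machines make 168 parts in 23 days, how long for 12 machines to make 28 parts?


Days ∝ work / workers, so d₂ = d₁ × (m₁/m₂) × (w₂/w₁)
Workers factor (inverse): 16/12 ≈ 1.3333
Work factor (direct): 28/168 ≈ 0.1667
d₂ = 23 × 16/12 × 28/168 = (23 × 16 × 28) / (12 × 168) = 10304/2016
≈ 5.11 days

5.11 days


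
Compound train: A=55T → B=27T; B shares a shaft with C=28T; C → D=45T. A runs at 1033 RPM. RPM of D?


Stage 1: RPM_B = RPM_A × t_A/t_B = 1033 × 55/27 = 56815/27 ≈ 2104.26
B and C share a shaft → RPM_C = RPM_B
Stage 2: RPM_D = RPM_C × t_C/t_D = RPM_A × (t_A×t_C)/(t_B×t_D)
Overall ratio = (55×28)/(27×45) = 1540/1215
RPM_D = 1033 × 1540/1215 = 1590820/1215
≈ 1309.32 RPM

1309.32 RPM


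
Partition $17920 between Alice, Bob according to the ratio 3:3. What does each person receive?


Total parts = 3 + 3 = 6
Alice: 17920 × 3/6 = 8960.00
Bob: 17920 × 3/6 = 8960.00
= Alice: $8960.00, Bob: $8960.00

Alice: $8960.00, Bob: $8960.00


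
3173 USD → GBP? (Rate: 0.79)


Amount × rate = 3173 × 0.79
= 2506.67 GBP

2506.67 GBP


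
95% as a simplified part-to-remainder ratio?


95% means 95 parts out of 100; remainder = 5
Part : remainder = 95:5
GCD = 5
= 19:1

19:1


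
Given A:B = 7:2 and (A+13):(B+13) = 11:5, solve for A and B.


Let A = 7k, B = 2k.
(7k + 13) / (2k + 13) = 11/5
Cross-multiply: 5(7k + 13) = 11(2k + 13)
35k + 65 = 22k + 143
35k - 22k = 143 - 65
13k = 78
k = 78/13 = 6
A = 7×6 = 42, B = 2×6 = 12
= A = 42, B = 12

A = 42, B = 12


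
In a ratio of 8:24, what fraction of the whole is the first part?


Total parts = 8 + 24 = 32
First part: 8/32 = 1/4
= 1/4

1/4


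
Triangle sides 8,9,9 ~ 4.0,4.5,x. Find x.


Scale factor = 4.0/8 = 0.5
Missing side = 9 × 0.5
= 4.5

4.5


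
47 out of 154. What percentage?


Percentage = (part / whole) × 100
= (47 / 154) × 100
≈ 30.52%

30.52%


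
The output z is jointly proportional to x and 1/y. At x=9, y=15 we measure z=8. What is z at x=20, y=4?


z = k·x/y
Solve for k using the known point: k = z·y/x = 8×15/9 = 120/9 ≈ 13.3333
Now evaluate at x=20, y=4:
z = k × 20 / 4 = (120 × 20) / (9 × 4) = 2400/36
≈ 66.6667

66.6667


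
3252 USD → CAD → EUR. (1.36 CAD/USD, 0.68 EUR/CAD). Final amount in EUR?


Step 1: 3252 USD × 1.36 = 4422.72 CAD
Step 2: 4422.72 CAD × 0.68 = 3007.45 EUR
Implied rate USD→EUR = 1.36 × 0.68 = 0.9248
= 3007.45 EUR

3007.45 EUR


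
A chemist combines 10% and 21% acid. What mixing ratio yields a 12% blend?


Let x parts of 10% mix with y parts of 21%.
10x + 21y = 12(x + y)
10x + 21y = 12x + 12y
x(10 - 12) = y(12 - 21)
x/y = (21 - 12)/(12 - 10) = 9/2
Simplify: 9:2
= 9:2

9:2


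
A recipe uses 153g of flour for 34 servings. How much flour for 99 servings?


Direct proportion: y/x = constant
k = 153/34 = 4.5000
y₂ = k × 99 = 153 × 99 / 34 = 15147/34
= 445.50

445.50


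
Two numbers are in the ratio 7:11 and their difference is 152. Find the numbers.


Let A = 7k, B = 11k.
11k - 7k = 152
4k = 152 → k = 152/4 = 38
A = 7×38 = 266, B = 11×38 = 418
= A = 266, B = 418

A = 266, B = 418


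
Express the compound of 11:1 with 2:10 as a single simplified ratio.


Compound ratio = (11×2) : (1×10)
= 22:10
GCD = 2
= 11:5

11:5


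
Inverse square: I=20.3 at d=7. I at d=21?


I₁d₁² = I₂d₂²
I₂ = I₁ × (d₁/d₂)²
= 20.3 × (7/21)²
= 20.3 × 49/441
= 994.7/441
≈ 2.2556

2.2556


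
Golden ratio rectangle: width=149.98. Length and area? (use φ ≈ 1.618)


φ = (1 + √5) / 2 ≈ 1.618
Length = width × φ = 149.98 × 1.618 = 242.66764
≈ 242.67
Area = width × length = 149.98 × 242.66764 = 36395.2926472 ≈ 36395.29
= Length: 242.67, Area: 36395.29

Length: 242.67, Area: 36395.29


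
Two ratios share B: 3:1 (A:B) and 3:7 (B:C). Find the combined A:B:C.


Match B: multiply A:B by 3 → 9:3
Multiply B:C by 1 → 3:7
Combined: 9:3:7
GCD = 1
= 9:3:7

9:3:7


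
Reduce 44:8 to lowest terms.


GCD(44, 8) = 4
44/4 : 8/4
= 11:2

11:2


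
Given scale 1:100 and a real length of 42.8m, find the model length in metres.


Model size = real / scale
= 42.8 / 100
= 0.4280 m

0.4280 m


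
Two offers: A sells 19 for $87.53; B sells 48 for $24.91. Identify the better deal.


Deal A: $87.53/19 = $4.6068/unit
Deal B: $24.91/48 = $0.5190/unit
B is cheaper per unit
= Deal B

Deal B


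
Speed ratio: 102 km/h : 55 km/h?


Ratio = 102:55
GCD = 1
Simplified = 102:55
Time ratio (same distance) = 55:102
Speed ratio = 102:55

102:55


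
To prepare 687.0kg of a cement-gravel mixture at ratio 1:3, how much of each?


Total parts = 1 + 3 = 4
cement: 687.0 × 1/4 = 171.8kg
gravel: 687.0 × 3/4 = 515.3kg
= 171.8kg and 515.3kg

171.8kg and 515.3kg


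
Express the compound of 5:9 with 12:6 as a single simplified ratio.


Compound ratio = (5×12) : (9×6)
= 60:54
GCD = 6
= 10:9

10:9


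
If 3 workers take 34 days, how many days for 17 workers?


Inverse proportion: x × y = constant
k = 3 × 34 = 102
y₂ = k / 17 = 102 / 17
= 6.00

6.00


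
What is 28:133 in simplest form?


GCD(28, 133) = 7
28/7 : 133/7
= 4:19

4:19


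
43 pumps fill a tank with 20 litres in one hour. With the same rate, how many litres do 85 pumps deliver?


Direct proportion: y/x = constant
k = 20/43 ≈ 0.4651
y₂ = k × 85 = 20 × 85 / 43 = 1700/43
≈ 39.53

39.53


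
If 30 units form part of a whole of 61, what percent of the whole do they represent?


Percentage = (part / whole) × 100
= (30 / 61) × 100
≈ 49.18%

49.18%


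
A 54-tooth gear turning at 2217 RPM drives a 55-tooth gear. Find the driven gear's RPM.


Gear ratio = 54:55 = 54:55
RPM_B = RPM_A × (teeth_A / teeth_B)
= 2217 × (54/55)
= 2176.7 RPM

2176.7 RPM


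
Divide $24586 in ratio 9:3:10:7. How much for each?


Total parts = 9 + 3 + 10 + 7 = 29
Part 1: 24586 × 9/29 = 7630.14
Part 2: 24586 × 3/29 = 2543.38
Part 3: 24586 × 10/29 = 8477.93
Part 4: 24586 × 7/29 = 5934.55
= Part 1: $7630.14, Part 2: $2543.38, Part 3: $8477.93, Part 4: $5934.55

Part 1: $7630.14, Part 2: $2543.38, Part 3: $8477.93, Part 4: $5934.55


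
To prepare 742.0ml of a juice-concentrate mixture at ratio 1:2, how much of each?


Total parts = 1 + 2 = 3
juice: 742.0 × 1/3 = 247.3ml
concentrate: 742.0 × 2/3 = 494.7ml
= 247.3ml and 494.7ml

247.3ml and 494.7ml


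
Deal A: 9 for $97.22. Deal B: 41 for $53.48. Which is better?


Deal A: $97.22/9 = $10.8022/unit
Deal B: $53.48/41 = $1.3044/unit
B is cheaper per unit
= Deal B

Deal B


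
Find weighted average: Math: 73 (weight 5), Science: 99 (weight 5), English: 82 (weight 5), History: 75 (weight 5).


Numerator = 73×5 + 99×5 + 82×5 + 75×5
= 365 + 495 + 410 + 375
= 1645
Total weight = 20
Weighted avg = 1645/20
= 82.25

82.25


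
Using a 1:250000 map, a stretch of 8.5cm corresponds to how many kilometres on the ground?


Real distance = map distance × scale
= 8.5cm × 250000
= 2125000 cm = 21250.0 m
= 21.250 km

21.250 km


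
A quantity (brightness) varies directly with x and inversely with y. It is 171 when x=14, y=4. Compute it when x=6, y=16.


z = k·x/y
Solve for k using the known point: k = z·y/x = 171×4/14 = 684/14 ≈ 48.8571
Now evaluate at x=6, y=16:
z = k × 6 / 16 = (684 × 6) / (14 × 16) = 4104/224
≈ 18.3214

18.3214


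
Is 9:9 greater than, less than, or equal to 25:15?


9/9 = 1.0000
25/15 = 1.6667
1.0000 < 1.6667, so 9:9 is less
= less than

less than


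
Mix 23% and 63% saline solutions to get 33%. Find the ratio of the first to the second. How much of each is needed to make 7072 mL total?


Let x parts of 23% mix with y parts of 63%.
23x + 63y = 33(x + y)
23x + 63y = 33x + 33y
x(23 - 33) = y(33 - 63)
x/y = (63 - 33)/(33 - 23) = 30/10
Simplify: 3:1
Total parts = 4; one part = 7072/4 = 1768.00 mL
23% solution: 3×1768.00 = 5304.00 mL
63% solution: 1×1768.00 = 1768.00 mL
= ratio 3:1; 5304.00 mL and 1768.00 mL

ratio 3:1; 5304.00 mL and 1768.00 mL


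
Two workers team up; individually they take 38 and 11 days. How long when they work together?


Rate of A = 1/38 per day
Rate of B = 1/11 per day
Combined rate = 1/38 + 1/11 = 49/418 ≈ 0.1172 per day
Days = 1 / combined rate = 418/49
≈ 8.53 days

8.53 days


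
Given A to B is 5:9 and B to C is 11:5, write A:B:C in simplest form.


Match B: multiply A:B by 11 → 55:99
Multiply B:C by 9 → 99:45
Combined: 55:99:45
GCD = 1
= 55:99:45

55:99:45


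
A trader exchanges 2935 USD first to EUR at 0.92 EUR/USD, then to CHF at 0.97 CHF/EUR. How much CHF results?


Step 1: 2935 USD × 0.92 = 2700.20 EUR
Step 2: 2700.20 EUR × 0.97 = 2619.19 CHF
Implied rate USD→CHF = 0.92 × 0.97 = 0.8924
= 2619.19 CHF

2619.19 CHF


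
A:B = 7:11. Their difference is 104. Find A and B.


Let A = 7k, B = 11k.
11k - 7k = 104
4k = 104 → k = 104/4 = 26
A = 7×26 = 182, B = 11×26 = 286
= A = 182, B = 286

A = 182, B = 286


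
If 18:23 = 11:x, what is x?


Cross multiply: 18 × x = 23 × 11
18x = 253
x = 253 / 18
= 14.06

14.06


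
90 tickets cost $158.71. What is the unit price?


Unit rate = total / quantity
= 158.71 / 90
= $1.76 per unit

$1.76 per unit


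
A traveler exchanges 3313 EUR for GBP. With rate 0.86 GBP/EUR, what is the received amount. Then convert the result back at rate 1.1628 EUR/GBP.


Amount × rate = 3313 × 0.86 = 2849.18 GBP
Round-trip: 2849.18 × 1.1628 = 3313.03 EUR
= 2849.18 GBP, then 3313.03 EUR

2849.18 GBP, then 3313.03 EUR


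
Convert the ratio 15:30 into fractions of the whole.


Total parts = 15 + 30 = 45
First part: 15/45 = 1/3
Second part: 30/45 = 2/3
= 1/3 and 2/3

1/3 and 2/3


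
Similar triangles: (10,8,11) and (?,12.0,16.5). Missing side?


Scale factor = 12.0/8 = 1.5
Missing side = 10 × 1.5
= 15.0

15.0


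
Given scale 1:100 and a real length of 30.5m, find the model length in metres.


Model size = real / scale
= 30.5 / 100
= 0.3050 m

0.3050 m


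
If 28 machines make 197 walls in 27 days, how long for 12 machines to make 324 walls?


Days ∝ work / workers, so d₂ = d₁ × (m₁/m₂) × (w₂/w₁)
Workers factor (inverse): 28/12 ≈ 2.3333
Work factor (direct): 324/197 ≈ 1.6447
d₂ = 27 × 28/12 × 324/197 = (27 × 28 × 324) / (12 × 197) = 244944/2364
≈ 103.61 days

103.61 days


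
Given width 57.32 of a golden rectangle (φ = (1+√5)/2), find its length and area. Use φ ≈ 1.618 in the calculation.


φ = (1 + √5) / 2 ≈ 1.618
Length = width × φ = 57.32 × 1.618 = 92.74376
≈ 92.74
Area = width × length = 57.32 × 92.74376 = 5316.0723232 ≈ 5316.07
= Length: 92.74, Area: 5316.07

Length: 92.74, Area: 5316.07


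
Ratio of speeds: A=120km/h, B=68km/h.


Ratio = 120:68
GCD = 4
Simplified = 30:17
Time ratio (same distance) = 17:30
Speed ratio = 30:17

30:17


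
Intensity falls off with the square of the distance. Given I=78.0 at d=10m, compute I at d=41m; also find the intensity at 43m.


I₁d₁² = I₂d₂²
I at 41m = 78.0 × (10/41)² = 78.0 × 100/1681 = 7800/1681 ≈ 4.6401
I at 43m = 78.0 × (10/43)² = 78.0 × 100/1849 = 7800/1849 ≈ 4.2185
= 4.6401 and 4.2185

4.6401 and 4.2185


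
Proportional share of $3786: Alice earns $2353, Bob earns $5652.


Total income = 2353 + 5652 = $8005
Alice: $3786 × 2353/8005 = $1112.86
Bob: $3786 × 5652/8005 = $2673.14
= Alice: $1112.86, Bob: $2673.14

Alice: $1112.86, Bob: $2673.14


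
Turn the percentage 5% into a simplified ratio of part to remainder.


5% means 5 parts out of 100; remainder = 95
Part : remainder = 5:95
GCD = 5
= 1:19

1:19


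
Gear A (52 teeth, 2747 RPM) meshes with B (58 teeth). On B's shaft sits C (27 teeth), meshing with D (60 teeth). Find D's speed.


Stage 1: RPM_B = RPM_A × t_A/t_B = 2747 × 52/58 = 142844/58 ≈ 2462.83
B and C share a shaft → RPM_C = RPM_B
Stage 2: RPM_D = RPM_C × t_C/t_D = RPM_A × (t_A×t_C)/(t_B×t_D)
Overall ratio = (52×27)/(58×60) = 1404/3480
RPM_D = 2747 × 1404/3480 = 3856788/3480
≈ 1108.27 RPM

1108.27 RPM


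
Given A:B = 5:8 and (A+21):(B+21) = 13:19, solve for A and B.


Let A = 5k, B = 8k.
(5k + 21) / (8k + 21) = 13/19
Cross-multiply: 19(5k + 21) = 13(8k + 21)
95k + 399 = 104k + 273
95k - 104k = 273 - 399
-9k = -126
k = -126/-9 = 14
A = 5×14 = 70, B = 8×14 = 112
= A = 70, B = 112

A = 70, B = 112


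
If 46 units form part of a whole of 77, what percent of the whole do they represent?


Percentage = (part / whole) × 100
= (46 / 77) × 100
≈ 59.74%

59.74%


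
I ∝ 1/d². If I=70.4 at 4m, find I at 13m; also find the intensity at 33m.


I₁d₁² = I₂d₂²
I at 13m = 70.4 × (4/13)² = 70.4 × 16/169 = 1126.4/169 ≈ 6.6651
I at 33m = 70.4 × (4/33)² = 70.4 × 16/1089 = 1126.4/1089 ≈ 1.0343
= 6.6651 and 1.0343

6.6651 and 1.0343


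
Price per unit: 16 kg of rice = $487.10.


Unit rate = total / quantity
= 487.10 / 16
= $30.44 per unit

$30.44 per unit


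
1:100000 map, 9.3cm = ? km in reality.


Real distance = map distance × scale
= 9.3cm × 100000
= 930000 cm = 9300.0 m
= 9.300 km

9.300 km


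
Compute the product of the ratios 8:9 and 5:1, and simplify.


Compound ratio = (8×5) : (9×1)
= 40:9
GCD = 1
= 40:9

40:9


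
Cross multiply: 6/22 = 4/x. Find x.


Cross multiply: 6 × x = 22 × 4
6x = 88
x = 88 / 6
= 14.67

14.67


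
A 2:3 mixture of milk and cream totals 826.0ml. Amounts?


Total parts = 2 + 3 = 5
milk: 826.0 × 2/5 = 330.4ml
cream: 826.0 × 3/5 = 495.6ml
= 330.4ml and 495.6ml

330.4ml and 495.6ml


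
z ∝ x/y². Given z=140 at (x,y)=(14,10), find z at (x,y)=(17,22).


z = k·x/y²
Solve for k using the known point: k = z·y²/x = 140×100/14 = 14000/14 = 1000.0000
Now evaluate at x=17, y=22:
z = k × 17 / 484 = (14000 × 17) / (14 × 484) = 238000/6776
≈ 35.1240

35.1240


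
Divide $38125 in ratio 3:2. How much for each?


Total parts = 3 + 2 = 5
Part 1: 38125 × 3/5 = 22875.00
Part 2: 38125 × 2/5 = 15250.00
= Part 1: $22875.00, Part 2: $15250.00

Part 1: $22875.00, Part 2: $15250.00


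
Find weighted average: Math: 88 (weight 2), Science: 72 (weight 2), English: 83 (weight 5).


Numerator = 88×2 + 72×2 + 83×5
= 176 + 144 + 415
= 735
Total weight = 9
Weighted avg = 735/9
= 81.67

81.67


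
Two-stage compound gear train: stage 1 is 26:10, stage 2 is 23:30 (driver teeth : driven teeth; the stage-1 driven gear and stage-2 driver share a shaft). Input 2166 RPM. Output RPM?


Stage 1: RPM_B = RPM_A × t_A/t_B = 2166 × 26/10 = 56316/10 = 5631.60
B and C share a shaft → RPM_C = RPM_B
Stage 2: RPM_D = RPM_C × t_C/t_D = RPM_A × (t_A×t_C)/(t_B×t_D)
Overall ratio = (26×23)/(10×30) = 598/300
RPM_D = 2166 × 598/300 = 1295268/300
= 4317.56 RPM

4317.56 RPM


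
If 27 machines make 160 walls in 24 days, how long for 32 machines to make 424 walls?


Days ∝ work / workers, so d₂ = d₁ × (m₁/m₂) × (w₂/w₁)
Workers factor (inverse): 27/32 ≈ 0.8438
Work factor (direct): 424/160 = 2.6500
d₂ = 24 × 27/32 × 424/160 = (24 × 27 × 424) / (32 × 160) = 274752/5120
≈ 53.66 days

53.66 days


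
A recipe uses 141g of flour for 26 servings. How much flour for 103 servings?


Direct proportion: y/x = constant
k = 141/26 ≈ 5.4231
y₂ = k × 103 = 141 × 103 / 26 = 14523/26
≈ 558.58

558.58


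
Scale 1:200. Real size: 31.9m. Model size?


Model size = real / scale
= 31.9 / 200
= 0.1595 m

0.1595 m


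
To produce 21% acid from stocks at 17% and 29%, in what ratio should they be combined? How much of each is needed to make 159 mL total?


Let x parts of 17% mix with y parts of 29%.
17x + 29y = 21(x + y)
17x + 29y = 21x + 21y
x(17 - 21) = y(21 - 29)
x/y = (29 - 21)/(21 - 17) = 8/4
Simplify: 2:1
Total parts = 3; one part = 159/3 = 53.00 mL
17% solution: 2×53.00 = 106.00 mL
29% solution: 1×53.00 = 53.00 mL
= ratio 2:1; 106.00 mL and 53.00 mL

ratio 2:1; 106.00 mL and 53.00 mL


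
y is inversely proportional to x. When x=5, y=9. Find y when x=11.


Inverse proportion: x × y = constant
k = 5 × 9 = 45
y₂ = k / 11 = 45 / 11
= 4.09

4.09


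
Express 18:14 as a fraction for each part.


Total parts = 18 + 14 = 32
First part: 18/32 = 9/16
Second part: 14/32 = 7/16
= 9/16 and 7/16

9/16 and 7/16


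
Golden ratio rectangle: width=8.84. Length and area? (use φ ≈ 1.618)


φ = (1 + √5) / 2 ≈ 1.618
Length = width × φ = 8.84 × 1.618 = 14.30312
≈ 14.30
Area = width × length = 8.84 × 14.30312 = 126.4395808 ≈ 126.44
= Length: 14.30, Area: 126.44

Length: 14.30, Area: 126.44


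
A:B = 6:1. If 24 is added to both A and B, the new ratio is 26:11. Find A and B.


Let A = 6k, B = 1k.
(6k + 24) / (1k + 24) = 26/11
Cross-multiply: 11(6k + 24) = 26(1k + 24)
66k + 264 = 26k + 624
66k - 26k = 624 - 264
40k = 360
k = 360/40 = 9
A = 6×9 = 54, B = 1×9 = 9
= A = 54, B = 9

A = 54, B = 9


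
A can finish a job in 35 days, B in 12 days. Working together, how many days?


Rate of A = 1/35 per day
Rate of B = 1/12 per day
Combined rate = 1/35 + 1/12 = 47/420 ≈ 0.1119 per day
Days = 1 / combined rate = 420/47
≈ 8.94 days

8.94 days


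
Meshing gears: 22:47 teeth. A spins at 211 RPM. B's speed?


Gear ratio = 22:47 = 22:47
RPM_B = RPM_A × (teeth_A / teeth_B)
= 211 × (22/47)
= 98.8 RPM

98.8 RPM


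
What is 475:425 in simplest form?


GCD(475, 425) = 25
475/25 : 425/25
= 19:17

19:17


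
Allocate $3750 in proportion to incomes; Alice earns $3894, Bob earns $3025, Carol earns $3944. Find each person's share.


Total income = 3894 + 3025 + 3944 = $10863
Alice: $3750 × 3894/10863 = $1344.24
Bob: $3750 × 3025/10863 = $1044.26
Carol: $3750 × 3944/10863 = $1361.50
= Alice: $1344.24, Bob: $1044.26, Carol: $1361.50

Alice: $1344.24, Bob: $1044.26, Carol: $1361.50


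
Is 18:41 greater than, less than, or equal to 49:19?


18/41 = 0.4390
49/19 = 2.5789
0.4390 < 2.5789, so 18:41 is less
= less than

less than


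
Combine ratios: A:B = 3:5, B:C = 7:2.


Match B: multiply A:B by 7 → 21:35
Multiply B:C by 5 → 35:10
Combined: 21:35:10
GCD = 1
= 21:35:10

21:35:10


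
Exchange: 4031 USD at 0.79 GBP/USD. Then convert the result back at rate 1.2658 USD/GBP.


Amount × rate = 4031 × 0.79 = 3184.49 GBP
Round-trip: 3184.49 × 1.2658 = 4030.93 USD
= 3184.49 GBP, then 4030.93 USD

3184.49 GBP, then 4030.93 USD


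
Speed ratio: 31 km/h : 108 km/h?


Ratio = 31:108
GCD = 1
Simplified = 31:108
Time ratio (same distance) = 108:31
Speed ratio = 31:108

31:108


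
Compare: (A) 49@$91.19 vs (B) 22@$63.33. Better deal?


Deal A: $91.19/49 = $1.8610/unit
Deal B: $63.33/22 = $2.8786/unit
A is cheaper per unit
= Deal A

Deal A


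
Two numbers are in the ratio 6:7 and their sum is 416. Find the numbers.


Let A = 6k, B = 7k.
6k + 7k = 416
13k = 416 → k = 416/13 = 32
A = 6×32 = 192, B = 7×32 = 224
= A = 192, B = 224

A = 192, B = 224


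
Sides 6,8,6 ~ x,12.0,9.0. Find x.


Scale factor = 12.0/8 = 1.5
Missing side = 6 × 1.5
= 9.0

9.0


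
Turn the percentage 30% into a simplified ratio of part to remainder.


30% means 30 parts out of 100; remainder = 70
Part : remainder = 30:70
GCD = 10
= 3:7

3:7


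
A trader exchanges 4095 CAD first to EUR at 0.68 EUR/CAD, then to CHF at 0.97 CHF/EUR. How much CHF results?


Step 1: 4095 CAD × 0.68 = 2784.60 EUR
Step 2: 2784.60 EUR × 0.97 = 2701.06 CHF
Implied rate CAD→CHF = 0.68 × 0.97 = 0.6596
= 2701.06 CHF

2701.06 CHF


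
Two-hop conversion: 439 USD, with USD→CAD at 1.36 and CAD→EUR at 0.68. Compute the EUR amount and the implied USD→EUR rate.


Step 1: 439 USD × 1.36 = 597.04 CAD
Step 2: 597.04 CAD × 0.68 = 405.99 EUR
Implied rate USD→EUR = 1.36 × 0.68 = 0.9248
= 405.99 EUR; implied rate 0.9248 EUR/USD

405.99 EUR; implied rate 0.9248 EUR/USD


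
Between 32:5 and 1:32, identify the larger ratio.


32/5 = 6.4000
1/32 = 0.0312
6.4000 > 0.0312, so 32:5 is greater
= 32:5

32:5


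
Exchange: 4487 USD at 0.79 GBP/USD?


Amount × rate = 4487 × 0.79
= 3544.73 GBP

3544.73 GBP


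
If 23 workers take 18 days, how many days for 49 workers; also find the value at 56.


Inverse proportion: x × y = constant
k = 23 × 18 = 414
At x=49: k/49 = 8.45
At x=56: k/56 = 7.39
= 8.45 and 7.39

8.45 and 7.39


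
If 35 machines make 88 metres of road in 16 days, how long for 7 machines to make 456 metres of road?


Days ∝ work / workers, so d₂ = d₁ × (m₁/m₂) × (w₂/w₁)
Workers factor (inverse): 35/7 = 5.0000
Work factor (direct): 456/88 ≈ 5.1818
d₂ = 16 × 35/7 × 456/88 = (16 × 35 × 456) / (7 × 88) = 255360/616
≈ 414.55 days

414.55 days


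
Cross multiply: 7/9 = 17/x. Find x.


Cross multiply: 7 × x = 9 × 17
7x = 153
x = 153 / 7
= 21.86

21.86


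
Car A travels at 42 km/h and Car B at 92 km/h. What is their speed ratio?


Ratio = 42:92
GCD = 2
Simplified = 21:46
Time ratio (same distance) = 46:21
Speed ratio = 21:46

21:46


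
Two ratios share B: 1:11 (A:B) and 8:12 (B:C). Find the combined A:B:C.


Match B: multiply A:B by 8 → 8:88
Multiply B:C by 11 → 88:132
Combined: 8:88:132
GCD = 4
= 2:22:33

2:22:33


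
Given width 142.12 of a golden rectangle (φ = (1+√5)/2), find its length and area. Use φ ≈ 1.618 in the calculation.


φ = (1 + √5) / 2 ≈ 1.618
Length = width × φ = 142.12 × 1.618 = 229.95016
≈ 229.95
Area = width × length = 142.12 × 229.95016 = 32680.5167392 ≈ 32680.52
= Length: 229.95, Area: 32680.52

Length: 229.95, Area: 32680.52


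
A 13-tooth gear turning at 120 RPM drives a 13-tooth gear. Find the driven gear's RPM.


Gear ratio = 13:13 = 1:1
RPM_B = RPM_A × (teeth_A / teeth_B)
= 120 × (13/13)
= 120.0 RPM

120.0 RPM


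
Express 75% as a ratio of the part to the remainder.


75% means 75 parts out of 100; remainder = 25
Part : remainder = 75:25
GCD = 25
= 3:1

3:1


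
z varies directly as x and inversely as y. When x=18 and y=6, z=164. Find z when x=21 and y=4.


z = k·x/y
Solve for k using the known point: k = z·y/x = 164×6/18 = 984/18 ≈ 54.6667
Now evaluate at x=21, y=4:
z = k × 21 / 4 = (984 × 21) / (18 × 4) = 20664/72
= 287.0000

287.0000


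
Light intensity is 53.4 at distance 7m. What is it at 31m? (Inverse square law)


I₁d₁² = I₂d₂²
I₂ = I₁ × (d₁/d₂)²
= 53.4 × (7/31)²
= 53.4 × 49/961
= 2616.6/961
≈ 2.7228

2.7228


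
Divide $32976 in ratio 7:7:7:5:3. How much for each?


Total parts = 7 + 7 + 7 + 5 + 3 = 29
Part 1: 32976 × 7/29 = 7959.72
Part 2: 32976 × 7/29 = 7959.72
Part 3: 32976 × 7/29 = 7959.72
Part 4: 32976 × 5/29 = 5685.52
Part 5: 32976 × 3/29 = 3411.31
= Part 1: $7959.72, Part 2: $7959.72, Part 3: $7959.72, Part 4: $5685.52, Part 5: $3411.31

Part 1: $7959.72, Part 2: $7959.72, Part 3: $7959.72, Part 4: $5685.52, Part 5: $3411.31


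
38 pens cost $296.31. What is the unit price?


Unit rate = total / quantity
= 296.31 / 38
= $7.80 per unit

$7.80 per unit


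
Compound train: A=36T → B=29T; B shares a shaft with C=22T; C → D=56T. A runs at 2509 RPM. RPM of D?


Stage 1: RPM_B = RPM_A × t_A/t_B = 2509 × 36/29 = 90324/29 ≈ 3114.62
B and C share a shaft → RPM_C = RPM_B
Stage 2: RPM_D = RPM_C × t_C/t_D = RPM_A × (t_A×t_C)/(t_B×t_D)
Overall ratio = (36×22)/(29×56) = 792/1624
RPM_D = 2509 × 792/1624 = 1987128/1624
≈ 1223.60 RPM

1223.60 RPM


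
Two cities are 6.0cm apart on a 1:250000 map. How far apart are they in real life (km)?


Real distance = map distance × scale
= 6.0cm × 250000
= 1500000 cm = 15000.0 m
= 15.000 km

15.000 km


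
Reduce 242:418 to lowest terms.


GCD(242, 418) = 22
242/22 : 418/22
= 11:19

11:19


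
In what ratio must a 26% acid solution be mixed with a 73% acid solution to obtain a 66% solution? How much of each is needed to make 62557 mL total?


Let x parts of 26% mix with y parts of 73%.
26x + 73y = 66(x + y)
26x + 73y = 66x + 66y
x(26 - 66) = y(66 - 73)
x/y = (73 - 66)/(66 - 26) = 7/40
Simplify: 7:40
Total parts = 47; one part = 62557/47 = 1331.00 mL
26% solution: 7×1331.00 = 9317.00 mL
73% solution: 40×1331.00 = 53240.00 mL
= ratio 7:40; 9317.00 mL and 53240.00 mL

ratio 7:40; 9317.00 mL and 53240.00 mL


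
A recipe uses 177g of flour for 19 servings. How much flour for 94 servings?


Direct proportion: y/x = constant
k = 177/19 ≈ 9.3158
y₂ = k × 94 = 177 × 94 / 19 = 16638/19
≈ 875.68

875.68


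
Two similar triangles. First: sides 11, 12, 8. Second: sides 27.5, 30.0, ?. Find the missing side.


Scale factor = 27.5/11 = 2.5
Missing side = 8 × 2.5
= 20.0

20.0


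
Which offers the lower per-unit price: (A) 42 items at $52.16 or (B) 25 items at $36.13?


Deal A: $52.16/42 = $1.2419/unit
Deal B: $36.13/25 = $1.4452/unit
A is cheaper per unit
= Deal A

Deal A


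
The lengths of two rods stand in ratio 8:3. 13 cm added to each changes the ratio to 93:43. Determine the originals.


Let A = 8k, B = 3k.
(8k + 13) / (3k + 13) = 93/43
Cross-multiply: 43(8k + 13) = 93(3k + 13)
344k + 559 = 279k + 1209
344k - 279k = 1209 - 559
65k = 650
k = 650/65 = 10
A = 8×10 = 80, B = 3×10 = 30
= A = 80, B = 30

A = 80, B = 30


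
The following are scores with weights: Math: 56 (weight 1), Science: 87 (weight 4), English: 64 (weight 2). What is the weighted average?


Numerator = 56×1 + 87×4 + 64×2
= 56 + 348 + 128
= 532
Total weight = 7
Weighted avg = 532/7
= 76.00

76.00


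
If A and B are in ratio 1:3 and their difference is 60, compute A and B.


Let A = 1k, B = 3k.
3k - 1k = 60
2k = 60 → k = 60/2 = 30
A = 1×30 = 30, B = 3×30 = 90
= A = 30, B = 90

A = 30, B = 90


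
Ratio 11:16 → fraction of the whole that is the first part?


Total parts = 11 + 16 = 27
First part: 11/27 = 11/27
= 11/27

11/27


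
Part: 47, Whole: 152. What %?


Percentage = (part / whole) × 100
= (47 / 152) × 100
≈ 30.92%

30.92%


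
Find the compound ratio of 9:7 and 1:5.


Compound ratio = (9×1) : (7×5)
= 9:35
GCD = 1
= 9:35

9:35


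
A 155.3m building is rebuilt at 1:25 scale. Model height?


Model size = real / scale
= 155.3 / 25
= 6.2120 m

6.2120 m


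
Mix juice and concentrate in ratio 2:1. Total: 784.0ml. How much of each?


Total parts = 2 + 1 = 3
juice: 784.0 × 2/3 = 522.7ml
concentrate: 784.0 × 1/3 = 261.3ml
= 522.7ml and 261.3ml

522.7ml and 261.3ml


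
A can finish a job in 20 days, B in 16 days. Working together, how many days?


Rate of A = 1/20 per day
Rate of B = 1/16 per day
Combined rate = 1/20 + 1/16 = 36/320 = 0.1125 per day
Days = 1 / combined rate = 320/36
≈ 8.89 days

8.89 days


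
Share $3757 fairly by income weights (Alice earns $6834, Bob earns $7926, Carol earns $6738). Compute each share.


Total income = 6834 + 7926 + 6738 = $21498
Alice: $3757 × 6834/21498 = $1194.31
Bob: $3757 × 7926/21498 = $1385.15
Carol: $3757 × 6738/21498 = $1177.54
= Alice: $1194.31, Bob: $1385.15, Carol: $1177.54

Alice: $1194.31, Bob: $1385.15, Carol: $1177.54


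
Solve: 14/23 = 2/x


Cross multiply: 14 × x = 23 × 2
14x = 46
x = 46 / 14
= 3.29

3.29


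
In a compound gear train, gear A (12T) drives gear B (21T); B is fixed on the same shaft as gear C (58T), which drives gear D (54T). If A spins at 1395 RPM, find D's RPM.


Stage 1: RPM_B = RPM_A × t_A/t_B = 1395 × 12/21 = 16740/21 ≈ 797.14
B and C share a shaft → RPM_C = RPM_B
Stage 2: RPM_D = RPM_C × t_C/t_D = RPM_A × (t_A×t_C)/(t_B×t_D)
Overall ratio = (12×58)/(21×54) = 696/1134
RPM_D = 1395 × 696/1134 = 970920/1134
≈ 856.19 RPM

856.19 RPM


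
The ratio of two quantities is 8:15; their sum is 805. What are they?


Let A = 8k, B = 15k.
8k + 15k = 805
23k = 805 → k = 805/23 = 35
A = 8×35 = 280, B = 15×35 = 525
= A = 280, B = 525

A = 280, B = 525


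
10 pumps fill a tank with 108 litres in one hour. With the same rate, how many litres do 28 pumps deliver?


Direct proportion: y/x = constant
k = 108/10 = 10.8000
y₂ = k × 28 = 108 × 28 / 10 = 3024/10
= 302.40

302.40


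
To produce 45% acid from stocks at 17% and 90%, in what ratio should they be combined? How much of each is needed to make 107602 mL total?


Let x parts of 17% mix with y parts of 90%.
17x + 90y = 45(x + y)
17x + 90y = 45x + 45y
x(17 - 45) = y(45 - 90)
x/y = (90 - 45)/(45 - 17) = 45/28
Simplify: 45:28
Total parts = 73; one part = 107602/73 = 1474.00 mL
17% solution: 45×1474.00 = 66330.00 mL
90% solution: 28×1474.00 = 41272.00 mL
= ratio 45:28; 66330.00 mL and 41272.00 mL

ratio 45:28; 66330.00 mL and 41272.00 mL


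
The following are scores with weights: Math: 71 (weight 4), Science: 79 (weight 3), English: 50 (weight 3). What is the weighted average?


Numerator = 71×4 + 79×3 + 50×3
= 284 + 237 + 150
= 671
Total weight = 10
Weighted avg = 671/10
= 67.10

67.10


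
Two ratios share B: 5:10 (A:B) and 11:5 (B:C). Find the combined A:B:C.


Match B: multiply A:B by 11 → 55:110
Multiply B:C by 10 → 110:50
Combined: 55:110:50
GCD = 5
= 11:22:10

11:22:10


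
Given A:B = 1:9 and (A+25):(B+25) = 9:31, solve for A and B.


Let A = 1k, B = 9k.
(1k + 25) / (9k + 25) = 9/31
Cross-multiply: 31(1k + 25) = 9(9k + 25)
31k + 775 = 81k + 225
31k - 81k = 225 - 775
-50k = -550
k = -550/-50 = 11
A = 1×11 = 11, B = 9×11 = 99
= A = 11, B = 99

A = 11, B = 99


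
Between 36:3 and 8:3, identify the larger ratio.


36/3 = 12.0000
8/3 = 2.6667
12.0000 > 2.6667, so 36:3 is greater
= 36:3

36:3


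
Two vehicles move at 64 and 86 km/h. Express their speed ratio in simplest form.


Ratio = 64:86
GCD = 2
Simplified = 32:43
Time ratio (same distance) = 43:32
Speed ratio = 32:43

32:43


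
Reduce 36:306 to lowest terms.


GCD(36, 306) = 18
36/18 : 306/18
= 2:17

2:17


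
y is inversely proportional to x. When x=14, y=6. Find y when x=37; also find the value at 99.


Inverse proportion: x × y = constant
k = 14 × 6 = 84
At x=37: k/37 = 2.27
At x=99: k/99 = 0.85
= 2.27 and 0.85

2.27 and 0.85


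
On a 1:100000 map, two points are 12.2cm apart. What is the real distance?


Real distance = map distance × scale
= 12.2cm × 100000
= 1220000 cm = 12200.0 m
= 12.200 km

12.200 km


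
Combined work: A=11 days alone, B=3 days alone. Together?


Rate of A = 1/11 per day
Rate of B = 1/3 per day
Combined rate = 1/11 + 1/3 = 14/33 ≈ 0.4242 per day
Days = 1 / combined rate = 33/14
≈ 2.36 days

2.36 days


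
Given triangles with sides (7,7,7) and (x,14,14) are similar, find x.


Scale factor = 14/7 = 2
Missing side = 7 × 2
= 14.0

14.0


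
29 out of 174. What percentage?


Percentage = (part / whole) × 100
= (29 / 174) × 100
≈ 16.67%

16.67%


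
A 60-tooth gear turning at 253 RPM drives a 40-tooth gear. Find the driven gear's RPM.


Gear ratio = 60:40 = 3:2
RPM_B = RPM_A × (teeth_A / teeth_B)
= 253 × (60/40)
= 379.5 RPM

379.5 RPM


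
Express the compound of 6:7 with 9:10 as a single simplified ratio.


Compound ratio = (6×9) : (7×10)
= 54:70
GCD = 2
= 27:35

27:35


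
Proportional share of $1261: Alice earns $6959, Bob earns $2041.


Total income = 6959 + 2041 = $9000
Alice: $1261 × 6959/9000 = $975.03
Bob: $1261 × 2041/9000 = $285.97
= Alice: $975.03, Bob: $285.97

Alice: $975.03, Bob: $285.97


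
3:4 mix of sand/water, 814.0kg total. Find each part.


Total parts = 3 + 4 = 7
sand: 814.0 × 3/7 = 348.9kg
water: 814.0 × 4/7 = 465.1kg
= 348.9kg and 465.1kg

348.9kg and 465.1kg


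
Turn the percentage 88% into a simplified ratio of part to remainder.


88% means 88 parts out of 100; remainder = 12
Part : remainder = 88:12
GCD = 4
= 22:3

22:3


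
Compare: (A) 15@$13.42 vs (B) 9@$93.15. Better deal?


Deal A: $13.42/15 = $0.8947/unit
Deal B: $93.15/9 = $10.3500/unit
A is cheaper per unit
= Deal A

Deal A


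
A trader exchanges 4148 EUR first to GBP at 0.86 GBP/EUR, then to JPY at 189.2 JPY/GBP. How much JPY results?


Step 1: 4148 EUR × 0.86 = 3567.28 GBP
Step 2: 3567.28 GBP × 189.2 = 674929.38 JPY
Implied rate EUR→JPY = 0.86 × 189.2 = 162.7120
= 674929.38 JPY

674929.38 JPY


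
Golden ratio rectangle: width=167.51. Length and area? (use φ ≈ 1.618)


φ = (1 + √5) / 2 ≈ 1.618
Length = width × φ = 167.51 × 1.618 = 271.03118
≈ 271.03
Area = width × length = 167.51 × 271.03118 = 45400.4329618 ≈ 45400.43
= Length: 271.03, Area: 45400.43

Length: 271.03, Area: 45400.43


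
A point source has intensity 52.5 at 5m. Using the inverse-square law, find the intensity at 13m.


I₁d₁² = I₂d₂²
I₂ = I₁ × (d₁/d₂)²
= 52.5 × (5/13)²
= 52.5 × 25/169
= 1312.5/169
≈ 7.7663

7.7663


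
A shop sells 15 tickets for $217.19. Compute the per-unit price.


Unit rate = total / quantity
= 217.19 / 15
= $14.48 per unit

$14.48 per unit


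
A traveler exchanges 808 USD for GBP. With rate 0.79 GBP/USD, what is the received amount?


Amount × rate = 808 × 0.79
= 638.32 GBP

638.32 GBP


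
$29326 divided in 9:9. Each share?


Total parts = 9 + 9 = 18
Part 1: 29326 × 9/18 = 14663.00
Part 2: 29326 × 9/18 = 14663.00
= Part 1: $14663.00, Part 2: $14663.00

Part 1: $14663.00, Part 2: $14663.00


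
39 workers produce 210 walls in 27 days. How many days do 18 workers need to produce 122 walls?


Days ∝ work / workers, so d₂ = d₁ × (m₁/m₂) × (w₂/w₁)
Workers factor (inverse): 39/18 ≈ 2.1667
Work factor (direct): 122/210 ≈ 0.5810
d₂ = 27 × 39/18 × 122/210 = (27 × 39 × 122) / (18 × 210) = 128466/3780
≈ 33.99 days

33.99 days


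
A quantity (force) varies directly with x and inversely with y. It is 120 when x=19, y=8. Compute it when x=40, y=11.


z = k·x/y
Solve for k using the known point: k = z·y/x = 120×8/19 = 960/19 ≈ 50.5263
Now evaluate at x=40, y=11:
z = k × 40 / 11 = (960 × 40) / (19 × 11) = 38400/209
≈ 183.7321

183.7321


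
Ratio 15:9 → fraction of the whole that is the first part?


Total parts = 15 + 9 = 24
First part: 15/24 = 5/8
= 5/8

5/8


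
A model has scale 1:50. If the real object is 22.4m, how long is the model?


Model size = real / scale
= 22.4 / 50
= 0.4480 m

0.4480 m


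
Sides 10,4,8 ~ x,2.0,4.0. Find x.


Scale factor = 2.0/4 = 0.5
Missing side = 10 × 0.5
= 5.0

5.0


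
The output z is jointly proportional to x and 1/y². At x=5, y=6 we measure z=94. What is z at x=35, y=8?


z = k·x/y²
Solve for k using the known point: k = z·y²/x = 94×36/5 = 3384/5 = 676.8000
Now evaluate at x=35, y=8:
z = k × 35 / 64 = (3384 × 35) / (5 × 64) = 118440/320
= 370.1250

370.1250


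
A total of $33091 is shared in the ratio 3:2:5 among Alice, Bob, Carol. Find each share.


Total parts = 3 + 2 + 5 = 10
Alice: 33091 × 3/10 = 9927.30
Bob: 33091 × 2/10 = 6618.20
Carol: 33091 × 5/10 = 16545.50
= Alice: $9927.30, Bob: $6618.20, Carol: $16545.50

Alice: $9927.30, Bob: $6618.20, Carol: $16545.50


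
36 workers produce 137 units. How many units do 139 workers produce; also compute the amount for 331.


Direct proportion: y/x = constant
k = 137/36 ≈ 3.8056
y at x=139: k × 139 = 137 × 139 / 36 = 19043/36 ≈ 528.97
y at x=331: k × 331 = 137 × 331 / 36 = 45347/36 ≈ 1259.64
= 528.97 and 1259.64

528.97 and 1259.64


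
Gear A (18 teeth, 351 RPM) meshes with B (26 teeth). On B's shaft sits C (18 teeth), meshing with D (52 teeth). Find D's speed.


Stage 1: RPM_B = RPM_A × t_A/t_B = 351 × 18/26 = 6318/26 = 243.00
B and C share a shaft → RPM_C = RPM_B
Stage 2: RPM_D = RPM_C × t_C/t_D = RPM_A × (t_A×t_C)/(t_B×t_D)
Overall ratio = (18×18)/(26×52) = 324/1352
RPM_D = 351 × 324/1352 = 113724/1352
≈ 84.12 RPM

84.12 RPM


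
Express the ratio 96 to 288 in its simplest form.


GCD(96, 288) = 96
96/96 : 288/96
= 1:3

1:3


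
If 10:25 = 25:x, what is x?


Cross multiply: 10 × x = 25 × 25
10x = 625
x = 625 / 10
= 62.50

62.50


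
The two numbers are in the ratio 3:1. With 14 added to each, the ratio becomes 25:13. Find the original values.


Let A = 3k, B = 1k.
(3k + 14) / (1k + 14) = 25/13
Cross-multiply: 13(3k + 14) = 25(1k + 14)
39k + 182 = 25k + 350
39k - 25k = 350 - 182
14k = 168
k = 168/14 = 12
A = 3×12 = 36, B = 1×12 = 12
= A = 36, B = 12

A = 36, B = 12


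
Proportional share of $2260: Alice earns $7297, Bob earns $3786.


Total income = 7297 + 3786 = $11083
Alice: $2260 × 7297/11083 = $1487.97
Bob: $2260 × 3786/11083 = $772.03
= Alice: $1487.97, Bob: $772.03

Alice: $1487.97, Bob: $772.03


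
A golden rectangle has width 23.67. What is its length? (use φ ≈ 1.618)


φ = (1 + √5) / 2 ≈ 1.618
Length = width × φ = 23.67 × 1.618 = 38.29806
≈ 38.30

38.30
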